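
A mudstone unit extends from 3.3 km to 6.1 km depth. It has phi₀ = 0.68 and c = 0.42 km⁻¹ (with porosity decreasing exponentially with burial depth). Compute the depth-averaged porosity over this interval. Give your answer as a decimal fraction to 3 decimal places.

0.100

⟨phi⟩ = (1/(Z₂−Z₁)) ∫ phi₀ e^(−cZ) dZ = phi₀·(e^(−c·Z₁) − e^(−c·Z₂)) / (c·(Z₂−Z₁))
e^(−0.42×3.3) = 0.2501; e^(−0.42×6.1) = 0.0772
⟨phi⟩ = 0.68 × (0.2501 − 0.0772) / (0.42 × 2.8) = 0.68 × 0.1470 = 0.1000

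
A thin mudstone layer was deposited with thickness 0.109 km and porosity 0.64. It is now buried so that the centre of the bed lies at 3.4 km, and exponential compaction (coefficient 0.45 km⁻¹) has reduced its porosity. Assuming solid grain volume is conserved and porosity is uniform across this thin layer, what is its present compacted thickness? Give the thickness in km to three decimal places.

0.046 km

Porosity at 3.4 km: φ = 0.64·exp(−0.45×3.4) = 0.1386
Solid-volume conservation: h(1−φ) = h₀(1−φ₀) ⇒ h = h₀·(1−φ₀)/(1−φ)
h = 0.109 × (1 − 0.64)/(1 − 0.1386) = 0.109 × 0.4179 = 0.0456 km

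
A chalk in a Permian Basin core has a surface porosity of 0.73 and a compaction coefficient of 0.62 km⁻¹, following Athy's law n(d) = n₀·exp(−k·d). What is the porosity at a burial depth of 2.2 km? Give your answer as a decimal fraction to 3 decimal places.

n = n₀·exp(−k·d) = 0.73 × exp(−0.62 × 2.2) = 0.73 × exp(−1.364)
  = 0.73 × 0.2556 = 0.1866

0.187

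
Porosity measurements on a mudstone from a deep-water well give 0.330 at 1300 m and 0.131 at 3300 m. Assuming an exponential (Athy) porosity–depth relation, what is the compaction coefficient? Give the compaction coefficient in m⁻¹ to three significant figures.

0.000462 m⁻¹

Working in km (1 km = 1000 m; c in km⁻¹ = c in m⁻¹ × 1000):
Athy: φ(d) = φ₀ e^(−cd) ⇒ φ₁/φ₂ = e^{c(d₂−d₁)} ⇒ c = ln(φ₁/φ₂)/(d₂−d₁)
c = ln(0.33/0.131) / (3.3 − 1.3) = ln(2.519) / 2 = 0.9239 / 2 = 0.4619 km⁻¹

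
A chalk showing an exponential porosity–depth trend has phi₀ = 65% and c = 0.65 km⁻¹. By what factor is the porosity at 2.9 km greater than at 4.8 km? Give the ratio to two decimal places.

3.44

phi(z₁)/phi(z₂) = e^(−c·z₁)/e^(−c·z₂) = e^{c(z₂−z₁)}
= exp(0.65 × 1.9) = exp(1.235) = 3.4384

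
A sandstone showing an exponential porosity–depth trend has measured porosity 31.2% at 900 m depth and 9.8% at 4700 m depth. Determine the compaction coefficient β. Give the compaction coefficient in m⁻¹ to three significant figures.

0.000305 m⁻¹

Working in km (1 km = 1000 m; β in km⁻¹ = β in m⁻¹ × 1000):
Athy: n(Z) = n₀ e^(−βZ) ⇒ n₁/n₂ = e^{β(Z₂−Z₁)} ⇒ β = ln(n₁/n₂)/(Z₂−Z₁)
β = ln(0.312/0.098) / (4.7 − 0.9) = ln(3.184) / 3.8 = 1.1580 / 3.8 = 0.3047 km⁻¹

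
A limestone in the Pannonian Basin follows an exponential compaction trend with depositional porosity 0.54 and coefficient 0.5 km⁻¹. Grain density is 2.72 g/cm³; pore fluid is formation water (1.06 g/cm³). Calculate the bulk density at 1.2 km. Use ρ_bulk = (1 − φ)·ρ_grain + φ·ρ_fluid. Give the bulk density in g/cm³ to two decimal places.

Porosity at depth: phi = 0.54·exp(−0.5×1.2) = 0.54×0.5488 = 0.2964
Bulk density: ρ_b = (1−phi)ρ_g + phi·ρ_f = 0.7036×2.72 + 0.2964×1.06
       = 1.914 + 0.314 = 2.228 g/cm³

2.23 g/cm³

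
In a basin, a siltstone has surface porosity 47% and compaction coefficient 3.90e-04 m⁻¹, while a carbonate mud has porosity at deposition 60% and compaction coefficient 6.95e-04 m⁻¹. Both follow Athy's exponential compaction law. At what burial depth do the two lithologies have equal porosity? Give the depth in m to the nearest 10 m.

Working in km (1 km = 1000 m; c in km⁻¹ = c in m⁻¹ × 1000):
Set n₀ₐ e^(−cₐd) = n₀ᵦ e^(−cᵦd) ⇒ ln(n₀ₐ/n₀ᵦ) = (cₐ − cᵦ)·d
d = ln(0.47/0.6) / (0.39 − 0.695) = -0.2442 / -0.305 = 0.801 km

800 m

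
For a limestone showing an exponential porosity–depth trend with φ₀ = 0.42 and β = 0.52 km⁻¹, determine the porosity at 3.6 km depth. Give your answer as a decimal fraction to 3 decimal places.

φ = φ₀·exp(−β·d) = 0.42 × exp(−0.52 × 3.6) = 0.42 × exp(−1.872)
  = 0.42 × 0.1538 = 0.0646

0.065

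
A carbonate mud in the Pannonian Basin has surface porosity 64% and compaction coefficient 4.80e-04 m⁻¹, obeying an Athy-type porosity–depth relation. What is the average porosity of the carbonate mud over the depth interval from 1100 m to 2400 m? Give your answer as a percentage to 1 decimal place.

28.1%

Working in km (1 km = 1000 m; β in km⁻¹ = β in m⁻¹ × 1000):
⟨phi⟩ = (1/(d₂−d₁)) ∫ phi₀ e^(−βd) dd = phi₀·(e^(−β·d₁) − e^(−β·d₂)) / (β·(d₂−d₁))
e^(−0.48×1.1) = 0.5898; e^(−0.48×2.4) = 0.3160
⟨phi⟩ = 0.64 × (0.5898 − 0.3160) / (0.48 × 1.3) = 0.64 × 0.4387 = 0.2808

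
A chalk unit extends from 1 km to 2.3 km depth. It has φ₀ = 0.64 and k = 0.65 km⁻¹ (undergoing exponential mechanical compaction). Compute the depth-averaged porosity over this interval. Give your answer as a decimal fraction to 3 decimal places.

⟨φ⟩ = (1/(z₂−z₁)) ∫ φ₀ e^(−kz) dz = φ₀·(e^(−k·z₁) − e^(−k·z₂)) / (k·(z₂−z₁))
e^(−0.65×1) = 0.5220; e^(−0.65×2.3) = 0.2242
⟨φ⟩ = 0.64 × (0.5220 − 0.2242) / (0.65 × 1.3) = 0.64 × 0.3524 = 0.2256

0.226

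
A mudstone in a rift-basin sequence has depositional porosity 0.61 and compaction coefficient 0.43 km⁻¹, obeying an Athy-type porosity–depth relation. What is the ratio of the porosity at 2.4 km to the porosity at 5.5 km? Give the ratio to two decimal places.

n(Z₁)/n(Z₂) = e^(−c·Z₁)/e^(−c·Z₂) = e^{c(Z₂−Z₁)}
= exp(0.43 × 3.1) = exp(1.333) = 3.7924

3.79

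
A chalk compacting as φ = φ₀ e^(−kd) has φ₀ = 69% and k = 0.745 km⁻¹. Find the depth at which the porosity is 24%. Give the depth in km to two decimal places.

1.42 km

Invert Athy's law: d = ln(φ₀/φ) / k
d = ln(0.69/0.24) / 0.745 = ln(2.875) / 0.745 = 1.0561 / 0.745 = 1.418 km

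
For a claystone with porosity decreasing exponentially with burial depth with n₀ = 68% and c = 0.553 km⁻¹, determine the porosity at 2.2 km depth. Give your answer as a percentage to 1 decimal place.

n = n₀·exp(−c·z) = 0.68 × exp(−0.553 × 2.2) = 0.68 × exp(−1.217)
  = 0.68 × 0.2962 = 0.2014

20.1%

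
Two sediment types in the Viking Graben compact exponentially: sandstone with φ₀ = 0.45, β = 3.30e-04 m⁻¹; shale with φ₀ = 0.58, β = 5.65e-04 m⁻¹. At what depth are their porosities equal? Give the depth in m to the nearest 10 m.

Working in km (1 km = 1000 m; β in km⁻¹ = β in m⁻¹ × 1000):
Set φ₀ₐ e^(−βₐz) = φ₀ᵦ e^(−βᵦz) ⇒ ln(φ₀ₐ/φ₀ᵦ) = (βₐ − βᵦ)·z
z = ln(0.45/0.58) / (0.33 − 0.565) = -0.2538 / -0.235 = 1.080 km

1080 m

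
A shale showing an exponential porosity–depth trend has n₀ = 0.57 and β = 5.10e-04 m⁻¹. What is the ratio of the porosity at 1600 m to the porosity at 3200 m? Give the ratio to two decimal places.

Working in km (1 km = 1000 m; β in km⁻¹ = β in m⁻¹ × 1000):
n(d₁)/n(d₂) = e^(−β·d₁)/e^(−β·d₂) = e^{β(d₂−d₁)}
= exp(0.51 × 1.6) = exp(0.816) = 2.2614

2.26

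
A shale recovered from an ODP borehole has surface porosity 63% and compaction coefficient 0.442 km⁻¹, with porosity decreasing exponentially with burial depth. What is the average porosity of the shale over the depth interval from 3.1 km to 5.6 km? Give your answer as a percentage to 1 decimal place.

⟨φ⟩ = (1/(z₂−z₁)) ∫ φ₀ e^(−cz) dz = φ₀·(e^(−c·z₁) − e^(−c·z₂)) / (c·(z₂−z₁))
e^(−0.442×3.1) = 0.2541; e^(−0.442×5.6) = 0.0841
⟨φ⟩ = 0.63 × (0.2541 − 0.0841) / (0.442 × 2.5) = 0.63 × 0.1538 = 0.0969

9.7%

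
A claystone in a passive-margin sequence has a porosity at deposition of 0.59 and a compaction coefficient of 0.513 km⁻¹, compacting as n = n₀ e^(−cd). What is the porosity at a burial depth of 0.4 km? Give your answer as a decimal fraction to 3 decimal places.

n = n₀·exp(−c·d) = 0.59 × exp(−0.513 × 0.4) = 0.59 × exp(−0.2052)
  = 0.59 × 0.8145 = 0.4805

0.481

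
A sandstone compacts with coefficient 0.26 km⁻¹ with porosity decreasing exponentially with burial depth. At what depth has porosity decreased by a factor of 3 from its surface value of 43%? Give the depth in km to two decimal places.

4.23 km

n/n₀ = 1/3 ⇒ exp(−β·z) = 1/3 ⇒ z = ln(3) / β
z = 1.0986 / 0.26 = 4.225 km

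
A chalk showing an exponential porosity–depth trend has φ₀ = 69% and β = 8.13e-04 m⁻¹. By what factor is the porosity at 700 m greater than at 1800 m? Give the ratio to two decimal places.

2.45

Working in km (1 km = 1000 m; β in km⁻¹ = β in m⁻¹ × 1000):
φ(d₁)/φ(d₂) = e^(−β·d₁)/e^(−β·d₂) = e^{β(d₂−d₁)}
= exp(0.813 × 1.1) = exp(0.8943) = 2.4456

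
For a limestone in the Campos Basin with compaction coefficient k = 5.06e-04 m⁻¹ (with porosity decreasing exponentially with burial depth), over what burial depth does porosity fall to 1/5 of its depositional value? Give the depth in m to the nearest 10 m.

3180 m

Working in km (1 km = 1000 m; k in km⁻¹ = k in m⁻¹ × 1000):
n/n₀ = 1/5 ⇒ exp(−k·d) = 1/5 ⇒ d = ln(5) / k
d = 1.6094 / 0.506 = 3.181 km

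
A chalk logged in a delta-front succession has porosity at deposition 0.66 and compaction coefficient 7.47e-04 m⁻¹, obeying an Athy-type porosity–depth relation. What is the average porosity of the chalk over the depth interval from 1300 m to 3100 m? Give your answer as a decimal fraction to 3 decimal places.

0.137

Working in km (1 km = 1000 m; c in km⁻¹ = c in m⁻¹ × 1000):
⟨φ⟩ = (1/(z₂−z₁)) ∫ φ₀ e^(−cz) dz = φ₀·(e^(−c·z₁) − e^(−c·z₂)) / (c·(z₂−z₁))
e^(−0.747×1.3) = 0.3787; e^(−0.747×3.1) = 0.0987
⟨φ⟩ = 0.66 × (0.3787 − 0.0987) / (0.747 × 1.8) = 0.66 × 0.2082 = 0.1374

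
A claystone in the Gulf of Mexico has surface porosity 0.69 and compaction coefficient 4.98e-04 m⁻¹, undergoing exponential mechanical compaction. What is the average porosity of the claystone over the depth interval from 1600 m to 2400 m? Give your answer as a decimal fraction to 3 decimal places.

Working in km (1 km = 1000 m; β in km⁻¹ = β in m⁻¹ × 1000):
⟨phi⟩ = (1/(z₂−z₁)) ∫ phi₀ e^(−βz) dz = phi₀·(e^(−β·z₁) − e^(−β·z₂)) / (β·(z₂−z₁))
e^(−0.498×1.6) = 0.4508; e^(−0.498×2.4) = 0.3026
⟨phi⟩ = 0.69 × (0.4508 − 0.3026) / (0.498 × 0.8) = 0.69 × 0.3718 = 0.2565

0.257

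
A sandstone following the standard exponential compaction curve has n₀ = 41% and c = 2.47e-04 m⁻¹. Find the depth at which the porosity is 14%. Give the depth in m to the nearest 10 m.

4350 m

Working in km (1 km = 1000 m; c in km⁻¹ = c in m⁻¹ × 1000):
Invert Athy's law: d = ln(n₀/n) / c
d = ln(0.41/0.14) / 0.247 = ln(2.929) / 0.247 = 1.0745 / 0.247 = 4.350 km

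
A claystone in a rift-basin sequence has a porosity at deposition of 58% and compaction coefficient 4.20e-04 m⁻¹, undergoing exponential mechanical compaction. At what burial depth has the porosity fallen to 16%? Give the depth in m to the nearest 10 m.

3070 m

Working in km (1 km = 1000 m; β in km⁻¹ = β in m⁻¹ × 1000):
Invert Athy's law: d = ln(n₀/n) / β
d = ln(0.58/0.16) / 0.42 = ln(3.625) / 0.42 = 1.2879 / 0.42 = 3.066 km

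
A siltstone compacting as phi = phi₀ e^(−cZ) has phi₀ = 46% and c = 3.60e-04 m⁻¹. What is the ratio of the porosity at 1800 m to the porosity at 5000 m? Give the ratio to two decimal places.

Working in km (1 km = 1000 m; c in km⁻¹ = c in m⁻¹ × 1000):
phi(Z₁)/phi(Z₂) = e^(−c·Z₁)/e^(−c·Z₂) = e^{c(Z₂−Z₁)}
= exp(0.36 × 3.2) = exp(1.152) = 3.1645

3.16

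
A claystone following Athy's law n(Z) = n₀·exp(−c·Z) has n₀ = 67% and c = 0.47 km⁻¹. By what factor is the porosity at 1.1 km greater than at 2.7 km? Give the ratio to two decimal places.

n(Z₁)/n(Z₂) = e^(−c·Z₁)/e^(−c·Z₂) = e^{c(Z₂−Z₁)}
= exp(0.47 × 1.6) = exp(0.752) = 2.1212

2.12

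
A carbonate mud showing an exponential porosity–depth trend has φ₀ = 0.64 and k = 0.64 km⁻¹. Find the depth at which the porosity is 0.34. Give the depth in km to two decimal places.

0.99 km

Invert Athy's law: d = ln(φ₀/φ) / k
d = ln(0.64/0.34) / 0.64 = ln(1.882) / 0.64 = 0.6325 / 0.64 = 0.988 km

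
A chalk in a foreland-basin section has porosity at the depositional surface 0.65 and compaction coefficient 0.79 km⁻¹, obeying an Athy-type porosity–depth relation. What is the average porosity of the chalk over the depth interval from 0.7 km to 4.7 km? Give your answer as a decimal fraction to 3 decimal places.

⟨n⟩ = (1/(Z₂−Z₁)) ∫ n₀ e^(−cZ) dZ = n₀·(e^(−c·Z₁) − e^(−c·Z₂)) / (c·(Z₂−Z₁))
e^(−0.79×0.7) = 0.5752; e^(−0.79×4.7) = 0.0244
⟨n⟩ = 0.65 × (0.5752 − 0.0244) / (0.79 × 4) = 0.65 × 0.1743 = 0.1133

0.113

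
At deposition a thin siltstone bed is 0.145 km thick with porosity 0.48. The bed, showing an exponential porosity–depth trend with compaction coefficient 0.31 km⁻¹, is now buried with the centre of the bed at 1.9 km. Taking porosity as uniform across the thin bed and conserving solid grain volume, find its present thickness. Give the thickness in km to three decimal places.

0.103 km

Porosity at 1.9 km: φ = 0.48·exp(−0.31×1.9) = 0.2663
Solid-volume conservation: h(1−φ) = h₀(1−φ₀) ⇒ h = h₀·(1−φ₀)/(1−φ)
h = 0.145 × (1 − 0.48)/(1 − 0.2663) = 0.145 × 0.7088 = 0.1028 km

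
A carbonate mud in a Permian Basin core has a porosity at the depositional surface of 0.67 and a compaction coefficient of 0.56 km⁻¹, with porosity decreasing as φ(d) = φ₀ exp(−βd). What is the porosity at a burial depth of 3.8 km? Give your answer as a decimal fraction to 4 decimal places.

0.0798

φ = φ₀·exp(−β·d) = 0.67 × exp(−0.56 × 3.8) = 0.67 × exp(−2.128)
  = 0.67 × 0.1191 = 0.0798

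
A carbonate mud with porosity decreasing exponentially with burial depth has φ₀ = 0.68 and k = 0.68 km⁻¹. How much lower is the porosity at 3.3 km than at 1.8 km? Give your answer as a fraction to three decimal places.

0.128

φ(1.8) = 0.68·e^(−0.68×1.8) = 0.2000
φ(3.3) = 0.68·e^(−0.68×3.3) = 0.0721
Δφ = 0.2000 − 0.0721 = 0.1279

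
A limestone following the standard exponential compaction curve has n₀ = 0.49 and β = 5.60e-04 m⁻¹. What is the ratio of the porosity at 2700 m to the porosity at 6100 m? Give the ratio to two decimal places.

Working in km (1 km = 1000 m; β in km⁻¹ = β in m⁻¹ × 1000):
n(Z₁)/n(Z₂) = e^(−β·Z₁)/e^(−β·Z₂) = e^{β(Z₂−Z₁)}
= exp(0.56 × 3.4) = exp(1.904) = 6.7127

6.71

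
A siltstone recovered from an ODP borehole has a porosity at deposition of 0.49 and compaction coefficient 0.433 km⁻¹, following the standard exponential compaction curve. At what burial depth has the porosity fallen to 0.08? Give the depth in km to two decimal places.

4.19 km

Invert Athy's law: z = ln(φ₀/φ) / k
z = ln(0.49/0.08) / 0.433 = ln(6.125) / 0.433 = 1.8124 / 0.433 = 4.186 km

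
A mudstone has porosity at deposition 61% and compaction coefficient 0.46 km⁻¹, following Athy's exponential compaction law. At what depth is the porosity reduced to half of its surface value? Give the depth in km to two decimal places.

1.51 km

phi/phi₀ = 1/2 ⇒ exp(−k·Z) = 1/2 ⇒ Z = ln(2) / k
Z = 0.6931 / 0.46 = 1.507 km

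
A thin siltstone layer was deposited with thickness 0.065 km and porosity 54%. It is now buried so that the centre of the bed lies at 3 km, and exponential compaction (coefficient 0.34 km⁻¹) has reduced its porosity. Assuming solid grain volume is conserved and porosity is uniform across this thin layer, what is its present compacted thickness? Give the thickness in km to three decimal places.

Porosity at 3 km: n = 0.54·exp(−0.34×3) = 0.1947
Solid-volume conservation: h(1−n) = h₀(1−n₀) ⇒ h = h₀·(1−n₀)/(1−n)
h = 0.065 × (1 − 0.54)/(1 − 0.1947) = 0.065 × 0.5712 = 0.0371 km

0.037 km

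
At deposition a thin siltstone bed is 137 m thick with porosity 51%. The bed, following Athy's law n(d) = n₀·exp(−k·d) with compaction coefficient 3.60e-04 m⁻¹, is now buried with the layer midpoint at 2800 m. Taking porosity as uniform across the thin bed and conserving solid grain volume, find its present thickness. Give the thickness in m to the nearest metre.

82 m

Working in km (1 km = 1000 m; k in km⁻¹ = k in m⁻¹ × 1000):
Porosity at 2.8 km: n = 0.51·exp(−0.36×2.8) = 0.1861
Solid-volume conservation: h(1−n) = h₀(1−n₀) ⇒ h = h₀·(1−n₀)/(1−n)
h = 0.137 × (1 − 0.51)/(1 − 0.1861) = 0.137 × 0.6021 = 0.0825 km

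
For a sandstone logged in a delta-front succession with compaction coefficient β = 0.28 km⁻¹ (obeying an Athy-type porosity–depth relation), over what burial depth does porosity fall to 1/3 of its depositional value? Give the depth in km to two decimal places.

n/n₀ = 1/3 ⇒ exp(−β·Z) = 1/3 ⇒ Z = ln(3) / β
Z = 1.0986 / 0.28 = 3.924 km

3.92 km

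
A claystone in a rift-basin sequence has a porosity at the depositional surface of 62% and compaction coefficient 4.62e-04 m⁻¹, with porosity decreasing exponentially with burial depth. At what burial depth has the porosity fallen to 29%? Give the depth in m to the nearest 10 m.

Working in km (1 km = 1000 m; c in km⁻¹ = c in m⁻¹ × 1000):
Invert Athy's law: z = ln(n₀/n) / c
z = ln(0.62/0.29) / 0.462 = ln(2.138) / 0.462 = 0.7598 / 0.462 = 1.645 km

1640 m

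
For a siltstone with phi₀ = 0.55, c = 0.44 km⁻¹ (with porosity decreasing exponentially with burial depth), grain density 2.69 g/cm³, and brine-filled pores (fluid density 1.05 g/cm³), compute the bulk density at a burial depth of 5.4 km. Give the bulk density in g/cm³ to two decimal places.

Porosity at depth: phi = 0.55·exp(−0.44×5.4) = 0.55×0.0929 = 0.0511
Bulk density: ρ_b = (1−phi)ρ_g + phi·ρ_f = 0.9489×2.69 + 0.0511×1.05
       = 2.553 + 0.054 = 2.606 g/cm³

2.61 g/cm³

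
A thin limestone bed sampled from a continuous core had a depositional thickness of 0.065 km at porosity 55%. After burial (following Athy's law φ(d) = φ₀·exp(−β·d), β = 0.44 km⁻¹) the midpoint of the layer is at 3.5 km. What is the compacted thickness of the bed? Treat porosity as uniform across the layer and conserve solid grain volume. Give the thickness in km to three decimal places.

Porosity at 3.5 km: φ = 0.55·exp(−0.44×3.5) = 0.1179
Solid-volume conservation: h(1−φ) = h₀(1−φ₀) ⇒ h = h₀·(1−φ₀)/(1−φ)
h = 0.065 × (1 − 0.55)/(1 − 0.1179) = 0.065 × 0.5102 = 0.0332 km

0.033 km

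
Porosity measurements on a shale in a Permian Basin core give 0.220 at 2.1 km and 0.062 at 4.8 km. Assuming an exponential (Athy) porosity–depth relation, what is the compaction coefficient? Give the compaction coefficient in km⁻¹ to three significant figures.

Athy: φ(d) = φ₀ e^(−cd) ⇒ φ₁/φ₂ = e^{c(d₂−d₁)} ⇒ c = ln(φ₁/φ₂)/(d₂−d₁)
c = ln(0.22/0.062) / (4.8 − 2.1) = ln(3.548) / 2.7 = 1.2665 / 2.7 = 0.4691 km⁻¹

0.469 km⁻¹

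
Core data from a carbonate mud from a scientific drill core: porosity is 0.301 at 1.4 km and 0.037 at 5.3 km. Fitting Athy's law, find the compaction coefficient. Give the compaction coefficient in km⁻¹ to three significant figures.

Athy: φ(Z) = φ₀ e^(−kZ) ⇒ φ₁/φ₂ = e^{k(Z₂−Z₁)} ⇒ k = ln(φ₁/φ₂)/(Z₂−Z₁)
k = ln(0.301/0.037) / (5.3 − 1.4) = ln(8.135) / 3.9 = 2.0962 / 3.9 = 0.5375 km⁻¹

0.537 km⁻¹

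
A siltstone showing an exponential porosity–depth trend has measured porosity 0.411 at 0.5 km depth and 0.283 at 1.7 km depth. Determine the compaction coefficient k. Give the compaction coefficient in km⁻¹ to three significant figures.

0.311 km⁻¹

Athy: phi(z) = phi₀ e^(−kz) ⇒ phi₁/phi₂ = e^{k(z₂−z₁)} ⇒ k = ln(phi₁/phi₂)/(z₂−z₁)
k = ln(0.411/0.283) / (1.7 − 0.5) = ln(1.452) / 1.2 = 0.3731 / 1.2 = 0.311 km⁻¹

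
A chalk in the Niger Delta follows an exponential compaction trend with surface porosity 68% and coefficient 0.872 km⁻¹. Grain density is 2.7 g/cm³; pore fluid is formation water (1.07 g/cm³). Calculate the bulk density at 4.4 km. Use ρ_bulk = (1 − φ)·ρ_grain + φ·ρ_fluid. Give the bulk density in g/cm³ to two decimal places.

2.68 g/cm³

Porosity at depth: n = 0.68·exp(−0.872×4.4) = 0.68×0.0216 = 0.0147
Bulk density: ρ_b = (1−n)ρ_g + n·ρ_f = 0.9853×2.7 + 0.0147×1.07
       = 2.660 + 0.016 = 2.676 g/cm³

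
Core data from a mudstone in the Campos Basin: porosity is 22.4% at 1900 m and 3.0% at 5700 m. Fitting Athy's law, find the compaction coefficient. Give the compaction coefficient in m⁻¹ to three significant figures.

0.000529 m⁻¹

Working in km (1 km = 1000 m; c in km⁻¹ = c in m⁻¹ × 1000):
Athy: phi(z) = phi₀ e^(−cz) ⇒ phi₁/phi₂ = e^{c(z₂−z₁)} ⇒ c = ln(phi₁/phi₂)/(z₂−z₁)
c = ln(0.224/0.03) / (5.7 − 1.9) = ln(7.467) / 3.8 = 2.0104 / 3.8 = 0.5291 km⁻¹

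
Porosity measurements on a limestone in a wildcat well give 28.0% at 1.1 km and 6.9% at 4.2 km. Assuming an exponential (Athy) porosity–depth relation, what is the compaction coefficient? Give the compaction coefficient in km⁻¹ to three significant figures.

Athy: phi(Z) = phi₀ e^(−cZ) ⇒ phi₁/phi₂ = e^{c(Z₂−Z₁)} ⇒ c = ln(phi₁/phi₂)/(Z₂−Z₁)
c = ln(0.28/0.069) / (4.2 − 1.1) = ln(4.058) / 3.1 = 1.4007 / 3.1 = 0.4518 km⁻¹

0.452 km⁻¹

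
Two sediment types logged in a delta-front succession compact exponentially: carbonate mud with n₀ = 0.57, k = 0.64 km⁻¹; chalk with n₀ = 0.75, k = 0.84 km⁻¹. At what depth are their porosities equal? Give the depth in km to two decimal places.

1.37 km

Set n₀ₐ e^(−kₐz) = n₀ᵦ e^(−kᵦz) ⇒ ln(n₀ₐ/n₀ᵦ) = (kₐ − kᵦ)·z
z = ln(0.57/0.75) / (0.64 − 0.84) = -0.2744 / -0.2 = 1.372 km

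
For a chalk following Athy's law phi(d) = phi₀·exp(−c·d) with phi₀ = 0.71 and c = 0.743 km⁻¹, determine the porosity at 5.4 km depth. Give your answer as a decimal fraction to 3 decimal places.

0.013

phi = phi₀·exp(−c·d) = 0.71 × exp(−0.743 × 5.4) = 0.71 × exp(−4.012)
  = 0.71 × 0.0181 = 0.0128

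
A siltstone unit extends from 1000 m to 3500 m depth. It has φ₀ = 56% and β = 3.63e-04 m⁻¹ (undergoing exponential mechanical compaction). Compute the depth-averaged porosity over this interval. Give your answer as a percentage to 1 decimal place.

25.6%

Working in km (1 km = 1000 m; β in km⁻¹ = β in m⁻¹ × 1000):
⟨φ⟩ = (1/(d₂−d₁)) ∫ φ₀ e^(−βd) dd = φ₀·(e^(−β·d₁) − e^(−β·d₂)) / (β·(d₂−d₁))
e^(−0.363×1) = 0.6956; e^(−0.363×3.5) = 0.2807
⟨φ⟩ = 0.56 × (0.6956 − 0.2807) / (0.363 × 2.5) = 0.56 × 0.4572 = 0.2560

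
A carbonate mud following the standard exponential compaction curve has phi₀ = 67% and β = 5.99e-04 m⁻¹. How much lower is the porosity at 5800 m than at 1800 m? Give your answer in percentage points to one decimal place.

20.7 percentage points

Working in km (1 km = 1000 m; β in km⁻¹ = β in m⁻¹ × 1000):
phi(1.8) = 0.67·e^(−0.599×1.8) = 0.2279
phi(5.8) = 0.67·e^(−0.599×5.8) = 0.0208
Δphi = 0.2279 − 0.0208 = 0.2072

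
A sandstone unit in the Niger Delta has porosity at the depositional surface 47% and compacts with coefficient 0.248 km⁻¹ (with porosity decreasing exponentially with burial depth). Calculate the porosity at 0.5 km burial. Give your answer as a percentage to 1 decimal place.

phi = phi₀·exp(−k·z) = 0.47 × exp(−0.248 × 0.5) = 0.47 × exp(−0.124)
  = 0.47 × 0.8834 = 0.4152

41.5%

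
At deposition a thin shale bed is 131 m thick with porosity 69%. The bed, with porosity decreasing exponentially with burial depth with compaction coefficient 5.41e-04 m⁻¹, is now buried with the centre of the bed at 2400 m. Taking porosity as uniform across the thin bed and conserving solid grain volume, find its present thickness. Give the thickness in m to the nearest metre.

50 m

Working in km (1 km = 1000 m; β in km⁻¹ = β in m⁻¹ × 1000):
Porosity at 2.4 km: phi = 0.69·exp(−0.541×2.4) = 0.1883
Solid-volume conservation: h(1−phi) = h₀(1−phi₀) ⇒ h = h₀·(1−phi₀)/(1−phi)
h = 0.131 × (1 − 0.69)/(1 − 0.1883) = 0.131 × 0.3819 = 0.0500 km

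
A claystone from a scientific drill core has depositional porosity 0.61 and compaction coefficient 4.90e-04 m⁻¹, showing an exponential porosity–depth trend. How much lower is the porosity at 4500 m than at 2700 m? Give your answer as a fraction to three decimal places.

0.095

Working in km (1 km = 1000 m; k in km⁻¹ = k in m⁻¹ × 1000):
n(2.7) = 0.61·e^(−0.49×2.7) = 0.1625
n(4.5) = 0.61·e^(−0.49×4.5) = 0.0673
Δn = 0.1625 − 0.0673 = 0.0952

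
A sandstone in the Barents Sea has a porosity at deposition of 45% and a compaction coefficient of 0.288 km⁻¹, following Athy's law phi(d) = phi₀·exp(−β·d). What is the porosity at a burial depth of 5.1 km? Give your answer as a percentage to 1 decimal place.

phi = phi₀·exp(−β·d) = 0.45 × exp(−0.288 × 5.1) = 0.45 × exp(−1.469)
  = 0.45 × 0.2302 = 0.1036

10.4%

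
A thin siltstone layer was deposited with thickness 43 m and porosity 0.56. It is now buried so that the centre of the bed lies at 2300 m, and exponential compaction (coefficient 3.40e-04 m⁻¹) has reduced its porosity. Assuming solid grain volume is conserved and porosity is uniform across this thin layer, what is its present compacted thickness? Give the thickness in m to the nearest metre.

25 m

Working in km (1 km = 1000 m; c in km⁻¹ = c in m⁻¹ × 1000):
Porosity at 2.3 km: φ = 0.56·exp(−0.34×2.3) = 0.2562
Solid-volume conservation: h(1−φ) = h₀(1−φ₀) ⇒ h = h₀·(1−φ₀)/(1−φ)
h = 0.043 × (1 − 0.56)/(1 − 0.2562) = 0.043 × 0.5916 = 0.0254 km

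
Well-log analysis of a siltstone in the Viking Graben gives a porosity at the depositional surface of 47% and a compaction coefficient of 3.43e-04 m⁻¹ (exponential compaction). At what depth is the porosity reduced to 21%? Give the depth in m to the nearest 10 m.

Working in km (1 km = 1000 m; k in km⁻¹ = k in m⁻¹ × 1000):
Invert Athy's law: Z = ln(phi₀/phi) / k
Z = ln(0.47/0.21) / 0.343 = ln(2.238) / 0.343 = 0.8056 / 0.343 = 2.349 km

2350 m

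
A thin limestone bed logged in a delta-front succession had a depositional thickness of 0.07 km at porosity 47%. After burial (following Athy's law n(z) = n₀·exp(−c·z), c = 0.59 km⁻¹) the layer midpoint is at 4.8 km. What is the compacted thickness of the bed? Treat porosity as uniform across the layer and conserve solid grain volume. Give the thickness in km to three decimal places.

0.038 km

Porosity at 4.8 km: n = 0.47·exp(−0.59×4.8) = 0.0277
Solid-volume conservation: h(1−n) = h₀(1−n₀) ⇒ h = h₀·(1−n₀)/(1−n)
h = 0.07 × (1 − 0.47)/(1 − 0.0277) = 0.07 × 0.5451 = 0.0382 km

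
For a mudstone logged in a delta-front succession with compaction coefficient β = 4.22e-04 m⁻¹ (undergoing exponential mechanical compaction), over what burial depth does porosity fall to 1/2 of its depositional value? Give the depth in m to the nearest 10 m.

1640 m

Working in km (1 km = 1000 m; β in km⁻¹ = β in m⁻¹ × 1000):
n/n₀ = 1/2 ⇒ exp(−β·Z) = 1/2 ⇒ Z = ln(2) / β
Z = 0.6931 / 0.422 = 1.643 km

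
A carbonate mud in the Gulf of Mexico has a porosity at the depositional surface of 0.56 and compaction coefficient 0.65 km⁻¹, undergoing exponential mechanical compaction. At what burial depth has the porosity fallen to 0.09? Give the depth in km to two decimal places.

Invert Athy's law: d = ln(phi₀/phi) / β
d = ln(0.56/0.09) / 0.65 = ln(6.222) / 0.65 = 1.8281 / 0.65 = 2.813 km

2.81 km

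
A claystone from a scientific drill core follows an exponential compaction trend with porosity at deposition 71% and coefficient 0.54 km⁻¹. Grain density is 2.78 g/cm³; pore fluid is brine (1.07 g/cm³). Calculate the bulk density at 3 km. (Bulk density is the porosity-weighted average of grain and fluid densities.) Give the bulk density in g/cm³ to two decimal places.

2.54 g/cm³

Porosity at depth: n = 0.71·exp(−0.54×3) = 0.71×0.1979 = 0.1405
Bulk density: ρ_b = (1−n)ρ_g + n·ρ_f = 0.8595×2.78 + 0.1405×1.07
       = 2.389 + 0.150 = 2.540 g/cm³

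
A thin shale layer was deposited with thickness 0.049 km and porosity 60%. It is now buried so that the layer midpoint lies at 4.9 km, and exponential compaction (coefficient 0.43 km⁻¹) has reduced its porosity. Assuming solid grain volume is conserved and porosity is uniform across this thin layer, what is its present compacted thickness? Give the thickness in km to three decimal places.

Porosity at 4.9 km: φ = 0.6·exp(−0.43×4.9) = 0.0730
Solid-volume conservation: h(1−φ) = h₀(1−φ₀) ⇒ h = h₀·(1−φ₀)/(1−φ)
h = 0.049 × (1 − 0.6)/(1 − 0.0730) = 0.049 × 0.4315 = 0.0211 km

0.021 km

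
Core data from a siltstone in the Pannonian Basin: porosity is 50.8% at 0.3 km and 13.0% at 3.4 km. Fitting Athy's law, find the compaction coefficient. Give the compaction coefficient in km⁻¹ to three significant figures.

Athy: n(d) = n₀ e^(−kd) ⇒ n₁/n₂ = e^{k(d₂−d₁)} ⇒ k = ln(n₁/n₂)/(d₂−d₁)
k = ln(0.508/0.13) / (3.4 − 0.3) = ln(3.908) / 3.1 = 1.3629 / 3.1 = 0.4397 km⁻¹

0.440 km⁻¹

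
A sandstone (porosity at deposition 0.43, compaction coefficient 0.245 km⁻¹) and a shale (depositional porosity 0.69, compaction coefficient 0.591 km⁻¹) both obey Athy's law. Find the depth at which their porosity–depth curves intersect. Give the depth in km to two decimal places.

1.37 km

Set n₀ₐ e^(−cₐd) = n₀ᵦ e^(−cᵦd) ⇒ ln(n₀ₐ/n₀ᵦ) = (cₐ − cᵦ)·d
d = ln(0.43/0.69) / (0.245 − 0.591) = -0.4729 / -0.346 = 1.367 km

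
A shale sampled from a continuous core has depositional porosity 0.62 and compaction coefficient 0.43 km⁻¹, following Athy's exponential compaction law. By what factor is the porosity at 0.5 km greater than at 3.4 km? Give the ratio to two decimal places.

n(z₁)/n(z₂) = e^(−β·z₁)/e^(−β·z₂) = e^{β(z₂−z₁)}
= exp(0.43 × 2.9) = exp(1.247) = 3.4799

3.48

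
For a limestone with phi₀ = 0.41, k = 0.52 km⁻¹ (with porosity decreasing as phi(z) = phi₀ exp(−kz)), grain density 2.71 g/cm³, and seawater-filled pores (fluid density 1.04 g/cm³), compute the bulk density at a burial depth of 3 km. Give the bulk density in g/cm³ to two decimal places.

Porosity at depth: phi = 0.41·exp(−0.52×3) = 0.41×0.2101 = 0.0862
Bulk density: ρ_b = (1−phi)ρ_g + phi·ρ_f = 0.9138×2.71 + 0.0862×1.04
       = 2.477 + 0.090 = 2.566 g/cm³

2.57 g/cm³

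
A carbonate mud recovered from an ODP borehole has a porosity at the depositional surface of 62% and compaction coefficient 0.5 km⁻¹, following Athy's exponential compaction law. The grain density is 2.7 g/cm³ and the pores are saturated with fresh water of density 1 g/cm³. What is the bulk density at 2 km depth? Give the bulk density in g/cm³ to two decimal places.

Porosity at depth: n = 0.62·exp(−0.5×2) = 0.62×0.3679 = 0.2281
Bulk density: ρ_b = (1−n)ρ_g + n·ρ_f = 0.7719×2.7 + 0.2281×1
       = 2.084 + 0.228 = 2.312 g/cm³

2.31 g/cm³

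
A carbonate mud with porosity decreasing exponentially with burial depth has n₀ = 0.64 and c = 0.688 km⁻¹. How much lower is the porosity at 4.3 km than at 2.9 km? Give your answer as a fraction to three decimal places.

0.054

n(2.9) = 0.64·e^(−0.688×2.9) = 0.0870
n(4.3) = 0.64·e^(−0.688×4.3) = 0.0332
Δn = 0.0870 − 0.0332 = 0.0538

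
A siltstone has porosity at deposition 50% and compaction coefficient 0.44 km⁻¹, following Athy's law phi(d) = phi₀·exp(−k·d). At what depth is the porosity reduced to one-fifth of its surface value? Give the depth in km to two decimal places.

3.66 km

phi/phi₀ = 1/5 ⇒ exp(−k·d) = 1/5 ⇒ d = ln(5) / k
d = 1.6094 / 0.44 = 3.658 km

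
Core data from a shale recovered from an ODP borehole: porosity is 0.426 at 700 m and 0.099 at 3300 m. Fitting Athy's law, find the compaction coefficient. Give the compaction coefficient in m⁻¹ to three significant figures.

0.000561 m⁻¹

Working in km (1 km = 1000 m; k in km⁻¹ = k in m⁻¹ × 1000):
Athy: φ(Z) = φ₀ e^(−kZ) ⇒ φ₁/φ₂ = e^{k(Z₂−Z₁)} ⇒ k = ln(φ₁/φ₂)/(Z₂−Z₁)
k = ln(0.426/0.099) / (3.3 − 0.7) = ln(4.303) / 2.6 = 1.4593 / 2.6 = 0.5613 km⁻¹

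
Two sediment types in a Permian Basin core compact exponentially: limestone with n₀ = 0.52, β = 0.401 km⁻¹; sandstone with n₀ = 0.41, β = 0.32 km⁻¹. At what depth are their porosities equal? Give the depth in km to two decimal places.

Set n₀ₐ e^(−βₐd) = n₀ᵦ e^(−βᵦd) ⇒ ln(n₀ₐ/n₀ᵦ) = (βₐ − βᵦ)·d
d = ln(0.52/0.41) / (0.401 − 0.32) = 0.2377 / 0.081 = 2.934 km

2.93 km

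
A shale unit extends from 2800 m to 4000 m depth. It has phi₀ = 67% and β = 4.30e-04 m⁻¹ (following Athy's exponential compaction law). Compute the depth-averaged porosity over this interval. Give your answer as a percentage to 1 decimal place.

15.7%

Working in km (1 km = 1000 m; β in km⁻¹ = β in m⁻¹ × 1000):
⟨phi⟩ = (1/(z₂−z₁)) ∫ phi₀ e^(−βz) dz = phi₀·(e^(−β·z₁) − e^(−β·z₂)) / (β·(z₂−z₁))
e^(−0.43×2.8) = 0.3000; e^(−0.43×4) = 0.1791
⟨phi⟩ = 0.67 × (0.3000 − 0.1791) / (0.43 × 1.2) = 0.67 × 0.2344 = 0.1570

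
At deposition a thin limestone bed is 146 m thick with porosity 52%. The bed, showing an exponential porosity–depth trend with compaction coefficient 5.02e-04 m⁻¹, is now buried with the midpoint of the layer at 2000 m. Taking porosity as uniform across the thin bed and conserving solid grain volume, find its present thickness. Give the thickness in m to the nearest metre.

87 m

Working in km (1 km = 1000 m; k in km⁻¹ = k in m⁻¹ × 1000):
Porosity at 2 km: phi = 0.52·exp(−0.502×2) = 0.1905
Solid-volume conservation: h(1−phi) = h₀(1−phi₀) ⇒ h = h₀·(1−phi₀)/(1−phi)
h = 0.146 × (1 − 0.52)/(1 − 0.1905) = 0.146 × 0.5930 = 0.0866 km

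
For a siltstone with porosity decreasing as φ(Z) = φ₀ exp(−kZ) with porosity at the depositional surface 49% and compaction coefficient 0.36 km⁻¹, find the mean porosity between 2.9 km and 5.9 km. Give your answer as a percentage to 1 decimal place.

⟨φ⟩ = (1/(Z₂−Z₁)) ∫ φ₀ e^(−kZ) dZ = φ₀·(e^(−k·Z₁) − e^(−k·Z₂)) / (k·(Z₂−Z₁))
e^(−0.36×2.9) = 0.3520; e^(−0.36×5.9) = 0.1196
⟨φ⟩ = 0.49 × (0.3520 − 0.1196) / (0.36 × 3) = 0.49 × 0.2153 = 0.1055

10.5%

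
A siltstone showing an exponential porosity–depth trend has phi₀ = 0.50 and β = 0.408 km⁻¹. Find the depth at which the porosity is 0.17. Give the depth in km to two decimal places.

2.64 km

Invert Athy's law: Z = ln(phi₀/phi) / β
Z = ln(0.5/0.17) / 0.408 = ln(2.941) / 0.408 = 1.0788 / 0.408 = 2.644 km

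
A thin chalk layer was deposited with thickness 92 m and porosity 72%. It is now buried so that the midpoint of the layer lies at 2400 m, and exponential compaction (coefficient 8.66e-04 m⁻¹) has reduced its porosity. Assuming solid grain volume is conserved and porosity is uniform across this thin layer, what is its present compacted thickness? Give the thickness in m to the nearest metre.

28 m

Working in km (1 km = 1000 m; c in km⁻¹ = c in m⁻¹ × 1000):
Porosity at 2.4 km: n = 0.72·exp(−0.866×2.4) = 0.0901
Solid-volume conservation: h(1−n) = h₀(1−n₀) ⇒ h = h₀·(1−n₀)/(1−n)
h = 0.092 × (1 − 0.72)/(1 − 0.0901) = 0.092 × 0.3077 = 0.0283 km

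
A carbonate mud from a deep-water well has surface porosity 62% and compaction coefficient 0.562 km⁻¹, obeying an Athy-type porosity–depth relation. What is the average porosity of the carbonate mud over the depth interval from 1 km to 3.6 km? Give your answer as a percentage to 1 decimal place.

⟨φ⟩ = (1/(d₂−d₁)) ∫ φ₀ e^(−cd) dd = φ₀·(e^(−c·d₁) − e^(−c·d₂)) / (c·(d₂−d₁))
e^(−0.562×1) = 0.5701; e^(−0.562×3.6) = 0.1322
⟨φ⟩ = 0.62 × (0.5701 − 0.1322) / (0.562 × 2.6) = 0.62 × 0.2996 = 0.1858

18.6%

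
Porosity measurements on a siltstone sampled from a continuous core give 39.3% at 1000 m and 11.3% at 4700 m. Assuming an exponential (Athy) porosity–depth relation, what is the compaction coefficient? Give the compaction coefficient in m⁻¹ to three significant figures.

0.000337 m⁻¹

Working in km (1 km = 1000 m; k in km⁻¹ = k in m⁻¹ × 1000):
Athy: φ(d) = φ₀ e^(−kd) ⇒ φ₁/φ₂ = e^{k(d₂−d₁)} ⇒ k = ln(φ₁/φ₂)/(d₂−d₁)
k = ln(0.393/0.113) / (4.7 − 1) = ln(3.478) / 3.7 = 1.2464 / 3.7 = 0.3369 km⁻¹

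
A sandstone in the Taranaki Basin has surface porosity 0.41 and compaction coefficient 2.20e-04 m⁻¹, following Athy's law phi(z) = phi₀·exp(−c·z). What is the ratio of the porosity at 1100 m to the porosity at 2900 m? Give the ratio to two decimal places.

Working in km (1 km = 1000 m; c in km⁻¹ = c in m⁻¹ × 1000):
phi(z₁)/phi(z₂) = e^(−c·z₁)/e^(−c·z₂) = e^{c(z₂−z₁)}
= exp(0.22 × 1.8) = exp(0.396) = 1.4859

1.49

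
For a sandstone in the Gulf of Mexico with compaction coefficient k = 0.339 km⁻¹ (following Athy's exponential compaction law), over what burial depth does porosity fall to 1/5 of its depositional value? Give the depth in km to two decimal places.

phi/phi₀ = 1/5 ⇒ exp(−k·Z) = 1/5 ⇒ Z = ln(5) / k
Z = 1.6094 / 0.339 = 4.748 km

4.75 km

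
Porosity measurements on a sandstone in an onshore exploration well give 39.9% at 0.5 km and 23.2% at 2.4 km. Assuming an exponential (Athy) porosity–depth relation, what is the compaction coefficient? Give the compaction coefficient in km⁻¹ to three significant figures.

0.285 km⁻¹

Athy: n(d) = n₀ e^(−cd) ⇒ n₁/n₂ = e^{c(d₂−d₁)} ⇒ c = ln(n₁/n₂)/(d₂−d₁)
c = ln(0.399/0.232) / (2.4 − 0.5) = ln(1.72) / 1.9 = 0.5422 / 1.9 = 0.2854 km⁻¹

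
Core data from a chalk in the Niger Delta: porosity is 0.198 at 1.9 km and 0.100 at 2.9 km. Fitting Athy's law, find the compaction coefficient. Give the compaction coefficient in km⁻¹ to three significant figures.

Athy: φ(d) = φ₀ e^(−kd) ⇒ φ₁/φ₂ = e^{k(d₂−d₁)} ⇒ k = ln(φ₁/φ₂)/(d₂−d₁)
k = ln(0.198/0.1) / (2.9 − 1.9) = ln(1.98) / 1 = 0.6831 / 1 = 0.6831 km⁻¹

0.683 km⁻¹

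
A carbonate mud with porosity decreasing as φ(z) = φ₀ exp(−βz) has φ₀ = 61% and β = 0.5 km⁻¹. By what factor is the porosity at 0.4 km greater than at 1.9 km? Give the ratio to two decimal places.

φ(z₁)/φ(z₂) = e^(−β·z₁)/e^(−β·z₂) = e^{β(z₂−z₁)}
= exp(0.5 × 1.5) = exp(0.75) = 2.1170

2.12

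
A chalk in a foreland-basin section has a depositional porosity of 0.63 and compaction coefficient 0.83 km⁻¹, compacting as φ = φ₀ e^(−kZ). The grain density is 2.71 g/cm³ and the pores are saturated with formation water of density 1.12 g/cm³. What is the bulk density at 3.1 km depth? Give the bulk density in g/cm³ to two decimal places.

Porosity at depth: φ = 0.63·exp(−0.83×3.1) = 0.63×0.0763 = 0.0481
Bulk density: ρ_b = (1−φ)ρ_g + φ·ρ_f = 0.9519×2.71 + 0.0481×1.12
       = 2.580 + 0.054 = 2.634 g/cm³

2.63 g/cm³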